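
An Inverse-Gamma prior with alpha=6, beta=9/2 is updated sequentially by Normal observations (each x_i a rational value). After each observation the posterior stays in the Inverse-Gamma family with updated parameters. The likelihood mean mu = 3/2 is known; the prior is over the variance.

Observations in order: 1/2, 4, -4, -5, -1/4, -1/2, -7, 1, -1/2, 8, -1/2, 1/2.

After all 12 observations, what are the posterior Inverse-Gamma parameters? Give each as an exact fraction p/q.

alpha=12, beta=3513/32

obs 1: x=1/2 → posterior Inverse-Gamma(13/2, 5)
obs 2: x=4 → posterior Inverse-Gamma(7, 65/8)
obs 3: x=-4 → posterior Inverse-Gamma(15/2, 93/4)
obs 4: x=-5 → posterior Inverse-Gamma(8, 355/8)
obs 5: x=-1/4 → posterior Inverse-Gamma(17/2, 1469/32)
obs 6: x=-1/2 → posterior Inverse-Gamma(9, 1533/32)
obs 7: x=-7 → posterior Inverse-Gamma(19/2, 2689/32)
obs 8: x=1 → posterior Inverse-Gamma(10, 2693/32)
obs 9: x=-1/2 → posterior Inverse-Gamma(21/2, 2757/32)
obs 10: x=8 → posterior Inverse-Gamma(11, 3433/32)
obs 11: x=-1/2 → posterior Inverse-Gamma(23/2, 3497/32)
obs 12: x=1/2 → posterior Inverse-Gamma(12, 3513/32)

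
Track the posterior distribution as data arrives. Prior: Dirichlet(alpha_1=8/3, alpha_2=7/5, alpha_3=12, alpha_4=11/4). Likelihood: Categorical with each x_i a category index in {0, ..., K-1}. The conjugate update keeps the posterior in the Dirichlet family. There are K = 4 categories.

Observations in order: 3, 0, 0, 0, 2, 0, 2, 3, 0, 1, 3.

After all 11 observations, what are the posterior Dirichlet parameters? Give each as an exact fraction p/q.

obs 1: x=3 → posterior Dirichlet(8/3, 7/5, 12, 15/4)
obs 2: x=0 → posterior Dirichlet(11/3, 7/5, 12, 15/4)
obs 3: x=0 → posterior Dirichlet(14/3, 7/5, 12, 15/4)
obs 4: x=0 → posterior Dirichlet(17/3, 7/5, 12, 15/4)
obs 5: x=2 → posterior Dirichlet(17/3, 7/5, 13, 15/4)
obs 6: x=0 → posterior Dirichlet(20/3, 7/5, 13, 15/4)
obs 7: x=2 → posterior Dirichlet(20/3, 7/5, 14, 15/4)
obs 8: x=3 → posterior Dirichlet(20/3, 7/5, 14, 19/4)
obs 9: x=0 → posterior Dirichlet(23/3, 7/5, 14, 19/4)
obs 10: x=1 → posterior Dirichlet(23/3, 12/5, 14, 19/4)
obs 11: x=3 → posterior Dirichlet(23/3, 12/5, 14, 23/4)

alpha_1=23/3, alpha_2=12/5, alpha_3=14, alpha_4=23/4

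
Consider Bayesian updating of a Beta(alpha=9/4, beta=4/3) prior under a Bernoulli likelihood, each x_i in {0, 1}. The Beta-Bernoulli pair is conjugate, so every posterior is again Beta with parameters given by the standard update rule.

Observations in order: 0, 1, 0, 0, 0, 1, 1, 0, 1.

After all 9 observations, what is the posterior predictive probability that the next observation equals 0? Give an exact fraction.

76/151

obs 1: x=0 → posterior Beta(9/4, 7/3)
obs 2: x=1 → posterior Beta(13/4, 7/3)
obs 3: x=0 → posterior Beta(13/4, 10/3)
obs 4: x=0 → posterior Beta(13/4, 13/3)
obs 5: x=0 → posterior Beta(13/4, 16/3)
obs 6: x=1 → posterior Beta(17/4, 16/3)
obs 7: x=1 → posterior Beta(21/4, 16/3)
obs 8: x=0 → posterior Beta(21/4, 19/3)
obs 9: x=1 → posterior Beta(25/4, 19/3)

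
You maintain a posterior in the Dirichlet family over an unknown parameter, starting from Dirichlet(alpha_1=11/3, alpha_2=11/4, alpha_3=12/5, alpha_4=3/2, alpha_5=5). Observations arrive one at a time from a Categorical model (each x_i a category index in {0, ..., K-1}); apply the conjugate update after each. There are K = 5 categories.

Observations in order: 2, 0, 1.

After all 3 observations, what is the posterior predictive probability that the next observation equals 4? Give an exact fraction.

obs 1: x=2 → posterior Dirichlet(11/3, 11/4, 17/5, 3/2, 5)
obs 2: x=0 → posterior Dirichlet(14/3, 11/4, 17/5, 3/2, 5)
obs 3: x=1 → posterior Dirichlet(14/3, 15/4, 17/5, 3/2, 5)

300/1099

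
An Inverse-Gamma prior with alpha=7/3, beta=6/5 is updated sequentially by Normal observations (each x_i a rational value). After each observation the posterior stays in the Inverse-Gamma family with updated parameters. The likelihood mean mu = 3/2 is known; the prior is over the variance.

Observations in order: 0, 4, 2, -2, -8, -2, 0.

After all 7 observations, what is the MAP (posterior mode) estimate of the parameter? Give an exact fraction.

obs 1: x=0 → posterior Inverse-Gamma(17/6, 93/40)
obs 2: x=4 → posterior Inverse-Gamma(10/3, 109/20)
obs 3: x=2 → posterior Inverse-Gamma(23/6, 223/40)
obs 4: x=-2 → posterior Inverse-Gamma(13/3, 117/10)
obs 5: x=-8 → posterior Inverse-Gamma(29/6, 2273/40)
obs 6: x=-2 → posterior Inverse-Gamma(16/3, 1259/20)
obs 7: x=0 → posterior Inverse-Gamma(35/6, 2563/40)

7689/820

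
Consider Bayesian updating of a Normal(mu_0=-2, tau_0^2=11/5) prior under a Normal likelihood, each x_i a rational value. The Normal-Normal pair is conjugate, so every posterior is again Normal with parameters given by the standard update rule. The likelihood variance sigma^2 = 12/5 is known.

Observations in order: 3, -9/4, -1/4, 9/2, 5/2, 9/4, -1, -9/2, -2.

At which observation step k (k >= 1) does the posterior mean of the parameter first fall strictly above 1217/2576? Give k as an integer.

k = 4

obs 1: x=3 → posterior Normal(9/23, 132/115)
obs 2: x=-9/4 → posterior Normal(-63/136, 66/85)
obs 3: x=-1/4 → posterior Normal(-37/90, 44/75)
obs 4: x=9/2 → posterior Normal(31/56, 33/70)
obs 5: x=5/2 → posterior Normal(117/134, 132/335)
obs 6: x=9/4 → posterior Normal(111/104, 22/65)
obs 7: x=-1 → posterior Normal(289/356, 132/445)
obs 8: x=-9/2 → posterior Normal(91/400, 33/125)
obs 9: x=-2 → posterior Normal(1/148, 44/185)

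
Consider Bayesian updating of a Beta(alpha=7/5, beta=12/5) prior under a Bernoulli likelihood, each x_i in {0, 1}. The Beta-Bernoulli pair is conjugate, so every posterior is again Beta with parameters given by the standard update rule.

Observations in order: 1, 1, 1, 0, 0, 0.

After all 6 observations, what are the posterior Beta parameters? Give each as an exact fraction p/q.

alpha=22/5, beta=27/5

obs 1: x=1 → posterior Beta(12/5, 12/5)
obs 2: x=1 → posterior Beta(17/5, 12/5)
obs 3: x=1 → posterior Beta(22/5, 12/5)
obs 4: x=0 → posterior Beta(22/5, 17/5)
obs 5: x=0 → posterior Beta(22/5, 22/5)
obs 6: x=0 → posterior Beta(22/5, 27/5)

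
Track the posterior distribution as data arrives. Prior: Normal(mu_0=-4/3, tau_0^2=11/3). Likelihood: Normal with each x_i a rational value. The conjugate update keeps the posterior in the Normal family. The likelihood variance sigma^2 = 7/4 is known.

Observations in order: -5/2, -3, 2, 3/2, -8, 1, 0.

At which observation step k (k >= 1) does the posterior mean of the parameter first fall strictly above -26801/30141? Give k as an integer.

k = 4

obs 1: x=-5/2 → posterior Normal(-138/65, 77/65)
obs 2: x=-3 → posterior Normal(-270/109, 77/109)
obs 3: x=2 → posterior Normal(-182/153, 77/153)
obs 4: x=3/2 → posterior Normal(-116/197, 77/197)
obs 5: x=-8 → posterior Normal(-468/241, 77/241)
obs 6: x=1 → posterior Normal(-424/285, 77/285)
obs 7: x=0 → posterior Normal(-424/329, 11/47)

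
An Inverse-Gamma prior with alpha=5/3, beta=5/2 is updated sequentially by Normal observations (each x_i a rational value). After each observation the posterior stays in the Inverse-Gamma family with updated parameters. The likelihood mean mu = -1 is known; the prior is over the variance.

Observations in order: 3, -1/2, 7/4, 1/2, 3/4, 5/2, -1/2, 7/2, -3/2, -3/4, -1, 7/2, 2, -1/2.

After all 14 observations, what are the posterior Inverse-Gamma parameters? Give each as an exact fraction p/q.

obs 1: x=3 → posterior Inverse-Gamma(13/6, 21/2)
obs 2: x=-1/2 → posterior Inverse-Gamma(8/3, 85/8)
obs 3: x=7/4 → posterior Inverse-Gamma(19/6, 461/32)
obs 4: x=1/2 → posterior Inverse-Gamma(11/3, 497/32)
obs 5: x=3/4 → posterior Inverse-Gamma(25/6, 273/16)
obs 6: x=5/2 → posterior Inverse-Gamma(14/3, 371/16)
obs 7: x=-1/2 → posterior Inverse-Gamma(31/6, 373/16)
obs 8: x=7/2 → posterior Inverse-Gamma(17/3, 535/16)
obs 9: x=-3/2 → posterior Inverse-Gamma(37/6, 537/16)
obs 10: x=-3/4 → posterior Inverse-Gamma(20/3, 1075/32)
obs 11: x=-1 → posterior Inverse-Gamma(43/6, 1075/32)
obs 12: x=7/2 → posterior Inverse-Gamma(23/3, 1399/32)
obs 13: x=2 → posterior Inverse-Gamma(49/6, 1543/32)
obs 14: x=-1/2 → posterior Inverse-Gamma(26/3, 1547/32)

alpha=26/3, beta=1547/32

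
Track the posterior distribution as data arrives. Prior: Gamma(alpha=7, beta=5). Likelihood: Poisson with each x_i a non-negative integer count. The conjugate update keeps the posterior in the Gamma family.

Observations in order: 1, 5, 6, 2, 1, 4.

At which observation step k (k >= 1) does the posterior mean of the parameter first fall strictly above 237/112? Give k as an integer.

k = 3

obs 1: x=1 → posterior Gamma(8, 6)
obs 2: x=5 → posterior Gamma(13, 7)
obs 3: x=6 → posterior Gamma(19, 8)
obs 4: x=2 → posterior Gamma(21, 9)
obs 5: x=1 → posterior Gamma(22, 10)
obs 6: x=4 → posterior Gamma(26, 11)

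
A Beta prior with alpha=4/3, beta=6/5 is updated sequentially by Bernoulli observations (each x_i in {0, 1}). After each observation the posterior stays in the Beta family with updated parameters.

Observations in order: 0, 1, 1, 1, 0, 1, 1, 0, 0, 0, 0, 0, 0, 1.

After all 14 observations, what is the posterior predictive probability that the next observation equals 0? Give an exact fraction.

69/124

obs 1: x=0 → posterior Beta(4/3, 11/5)
obs 2: x=1 → posterior Beta(7/3, 11/5)
obs 3: x=1 → posterior Beta(10/3, 11/5)
obs 4: x=1 → posterior Beta(13/3, 11/5)
obs 5: x=0 → posterior Beta(13/3, 16/5)
obs 6: x=1 → posterior Beta(16/3, 16/5)
obs 7: x=1 → posterior Beta(19/3, 16/5)
obs 8: x=0 → posterior Beta(19/3, 21/5)
obs 9: x=0 → posterior Beta(19/3, 26/5)
obs 10: x=0 → posterior Beta(19/3, 31/5)
obs 11: x=0 → posterior Beta(19/3, 36/5)
obs 12: x=0 → posterior Beta(19/3, 41/5)
obs 13: x=0 → posterior Beta(19/3, 46/5)
obs 14: x=1 → posterior Beta(22/3, 46/5)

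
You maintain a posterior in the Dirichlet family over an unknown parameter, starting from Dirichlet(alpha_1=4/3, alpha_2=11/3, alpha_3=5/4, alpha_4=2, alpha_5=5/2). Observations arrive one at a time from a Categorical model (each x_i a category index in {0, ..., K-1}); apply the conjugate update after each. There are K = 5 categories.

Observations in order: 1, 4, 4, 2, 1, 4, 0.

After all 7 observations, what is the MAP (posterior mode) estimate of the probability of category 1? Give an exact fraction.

obs 1: x=1 → posterior Dirichlet(4/3, 14/3, 5/4, 2, 5/2)
obs 2: x=4 → posterior Dirichlet(4/3, 14/3, 5/4, 2, 7/2)
obs 3: x=4 → posterior Dirichlet(4/3, 14/3, 5/4, 2, 9/2)
obs 4: x=2 → posterior Dirichlet(4/3, 14/3, 9/4, 2, 9/2)
obs 5: x=1 → posterior Dirichlet(4/3, 17/3, 9/4, 2, 9/2)
obs 6: x=4 → posterior Dirichlet(4/3, 17/3, 9/4, 2, 11/2)
obs 7: x=0 → posterior Dirichlet(7/3, 17/3, 9/4, 2, 11/2)

56/153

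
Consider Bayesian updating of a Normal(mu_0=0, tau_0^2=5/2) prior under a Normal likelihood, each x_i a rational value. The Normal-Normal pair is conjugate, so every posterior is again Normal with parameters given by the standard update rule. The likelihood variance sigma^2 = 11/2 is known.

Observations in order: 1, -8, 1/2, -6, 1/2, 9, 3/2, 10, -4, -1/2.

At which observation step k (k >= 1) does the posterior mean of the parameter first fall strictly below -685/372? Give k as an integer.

k = 4

obs 1: x=1 → posterior Normal(5/16, 55/32)
obs 2: x=-8 → posterior Normal(-5/3, 55/42)
obs 3: x=1/2 → posterior Normal(-5/4, 55/52)
obs 4: x=-6 → posterior Normal(-125/62, 55/62)
obs 5: x=1/2 → posterior Normal(-5/3, 55/72)
obs 6: x=9 → posterior Normal(-15/41, 55/82)
obs 7: x=3/2 → posterior Normal(-15/92, 55/92)
obs 8: x=10 → posterior Normal(5/6, 55/102)
obs 9: x=-4 → posterior Normal(45/112, 55/112)
obs 10: x=-1/2 → posterior Normal(20/61, 55/122)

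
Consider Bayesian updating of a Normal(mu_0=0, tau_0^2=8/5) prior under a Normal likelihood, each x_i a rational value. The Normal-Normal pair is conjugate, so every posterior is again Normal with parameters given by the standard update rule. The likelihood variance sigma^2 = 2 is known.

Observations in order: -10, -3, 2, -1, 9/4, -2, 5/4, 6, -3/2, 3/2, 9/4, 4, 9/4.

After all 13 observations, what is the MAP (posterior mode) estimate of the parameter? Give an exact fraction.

16/57

obs 1: x=-10 → posterior Normal(-40/9, 8/9)
obs 2: x=-3 → posterior Normal(-4, 8/13)
obs 3: x=2 → posterior Normal(-44/17, 8/17)
obs 4: x=-1 → posterior Normal(-16/7, 8/21)
obs 5: x=9/4 → posterior Normal(-39/25, 8/25)
obs 6: x=-2 → posterior Normal(-47/29, 8/29)
obs 7: x=5/4 → posterior Normal(-14/11, 8/33)
obs 8: x=6 → posterior Normal(-18/37, 8/37)
obs 9: x=-3/2 → posterior Normal(-24/41, 8/41)
obs 10: x=3/2 → posterior Normal(-2/5, 8/45)
obs 11: x=9/4 → posterior Normal(-9/49, 8/49)
obs 12: x=4 → posterior Normal(7/53, 8/53)
obs 13: x=9/4 → posterior Normal(16/57, 8/57)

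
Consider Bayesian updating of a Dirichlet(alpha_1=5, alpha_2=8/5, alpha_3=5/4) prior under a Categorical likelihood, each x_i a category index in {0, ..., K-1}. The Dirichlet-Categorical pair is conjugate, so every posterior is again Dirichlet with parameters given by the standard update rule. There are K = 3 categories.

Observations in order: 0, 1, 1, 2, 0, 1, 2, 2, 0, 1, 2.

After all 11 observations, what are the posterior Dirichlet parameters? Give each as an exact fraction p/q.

alpha_1=8, alpha_2=28/5, alpha_3=21/4

obs 1: x=0 → posterior Dirichlet(6, 8/5, 5/4)
obs 2: x=1 → posterior Dirichlet(6, 13/5, 5/4)
obs 3: x=1 → posterior Dirichlet(6, 18/5, 5/4)
obs 4: x=2 → posterior Dirichlet(6, 18/5, 9/4)
obs 5: x=0 → posterior Dirichlet(7, 18/5, 9/4)
obs 6: x=1 → posterior Dirichlet(7, 23/5, 9/4)
obs 7: x=2 → posterior Dirichlet(7, 23/5, 13/4)
obs 8: x=2 → posterior Dirichlet(7, 23/5, 17/4)
obs 9: x=0 → posterior Dirichlet(8, 23/5, 17/4)
obs 10: x=1 → posterior Dirichlet(8, 28/5, 17/4)
obs 11: x=2 → posterior Dirichlet(8, 28/5, 21/4)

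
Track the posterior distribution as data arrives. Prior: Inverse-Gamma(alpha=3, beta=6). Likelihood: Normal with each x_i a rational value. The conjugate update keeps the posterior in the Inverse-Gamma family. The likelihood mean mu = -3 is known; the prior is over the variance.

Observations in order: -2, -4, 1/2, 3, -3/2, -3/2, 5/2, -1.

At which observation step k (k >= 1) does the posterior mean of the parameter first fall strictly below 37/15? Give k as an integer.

k = 2

obs 1: x=-2 → posterior Inverse-Gamma(7/2, 13/2)
obs 2: x=-4 → posterior Inverse-Gamma(4, 7)
obs 3: x=1/2 → posterior Inverse-Gamma(9/2, 105/8)
obs 4: x=3 → posterior Inverse-Gamma(5, 249/8)
obs 5: x=-3/2 → posterior Inverse-Gamma(11/2, 129/4)
obs 6: x=-3/2 → posterior Inverse-Gamma(6, 267/8)
obs 7: x=5/2 → posterior Inverse-Gamma(13/2, 97/2)
obs 8: x=-1 → posterior Inverse-Gamma(7, 101/2)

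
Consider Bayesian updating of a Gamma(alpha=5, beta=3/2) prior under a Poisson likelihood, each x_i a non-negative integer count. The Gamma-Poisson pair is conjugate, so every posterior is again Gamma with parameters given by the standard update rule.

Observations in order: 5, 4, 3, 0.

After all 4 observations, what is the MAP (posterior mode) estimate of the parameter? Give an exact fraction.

32/11

obs 1: x=5 → posterior Gamma(10, 5/2)
obs 2: x=4 → posterior Gamma(14, 7/2)
obs 3: x=3 → posterior Gamma(17, 9/2)
obs 4: x=0 → posterior Gamma(17, 11/2)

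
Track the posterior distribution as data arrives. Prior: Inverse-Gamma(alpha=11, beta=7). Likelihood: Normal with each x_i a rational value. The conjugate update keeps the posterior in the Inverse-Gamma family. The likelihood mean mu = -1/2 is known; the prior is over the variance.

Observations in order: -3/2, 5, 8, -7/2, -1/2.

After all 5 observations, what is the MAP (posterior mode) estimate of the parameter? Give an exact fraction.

253/58

obs 1: x=-3/2 → posterior Inverse-Gamma(23/2, 15/2)
obs 2: x=5 → posterior Inverse-Gamma(12, 181/8)
obs 3: x=8 → posterior Inverse-Gamma(25/2, 235/4)
obs 4: x=-7/2 → posterior Inverse-Gamma(13, 253/4)
obs 5: x=-1/2 → posterior Inverse-Gamma(27/2, 253/4)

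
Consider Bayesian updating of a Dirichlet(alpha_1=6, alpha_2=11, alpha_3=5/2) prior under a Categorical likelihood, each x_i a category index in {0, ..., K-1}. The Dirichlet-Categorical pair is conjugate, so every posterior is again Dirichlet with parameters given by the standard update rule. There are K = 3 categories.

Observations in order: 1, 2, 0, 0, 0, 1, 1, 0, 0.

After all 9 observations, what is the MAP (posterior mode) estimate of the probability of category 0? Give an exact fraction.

20/51

obs 1: x=1 → posterior Dirichlet(6, 12, 5/2)
obs 2: x=2 → posterior Dirichlet(6, 12, 7/2)
obs 3: x=0 → posterior Dirichlet(7, 12, 7/2)
obs 4: x=0 → posterior Dirichlet(8, 12, 7/2)
obs 5: x=0 → posterior Dirichlet(9, 12, 7/2)
obs 6: x=1 → posterior Dirichlet(9, 13, 7/2)
obs 7: x=1 → posterior Dirichlet(9, 14, 7/2)
obs 8: x=0 → posterior Dirichlet(10, 14, 7/2)
obs 9: x=0 → posterior Dirichlet(11, 14, 7/2)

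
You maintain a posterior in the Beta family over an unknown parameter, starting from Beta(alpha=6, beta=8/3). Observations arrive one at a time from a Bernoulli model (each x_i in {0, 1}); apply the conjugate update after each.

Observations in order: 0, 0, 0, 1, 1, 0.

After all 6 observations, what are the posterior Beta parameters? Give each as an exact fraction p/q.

obs 1: x=0 → posterior Beta(6, 11/3)
obs 2: x=0 → posterior Beta(6, 14/3)
obs 3: x=0 → posterior Beta(6, 17/3)
obs 4: x=1 → posterior Beta(7, 17/3)
obs 5: x=1 → posterior Beta(8, 17/3)
obs 6: x=0 → posterior Beta(8, 20/3)

alpha=8, beta=20/3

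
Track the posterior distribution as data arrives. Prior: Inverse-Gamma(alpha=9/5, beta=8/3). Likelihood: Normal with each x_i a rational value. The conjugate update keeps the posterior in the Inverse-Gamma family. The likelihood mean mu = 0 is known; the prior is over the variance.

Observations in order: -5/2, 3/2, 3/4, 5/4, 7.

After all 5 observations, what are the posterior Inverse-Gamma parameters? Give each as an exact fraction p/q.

alpha=43/10, beta=1559/48

obs 1: x=-5/2 → posterior Inverse-Gamma(23/10, 139/24)
obs 2: x=3/2 → posterior Inverse-Gamma(14/5, 83/12)
obs 3: x=3/4 → posterior Inverse-Gamma(33/10, 691/96)
obs 4: x=5/4 → posterior Inverse-Gamma(19/5, 383/48)
obs 5: x=7 → posterior Inverse-Gamma(43/10, 1559/48)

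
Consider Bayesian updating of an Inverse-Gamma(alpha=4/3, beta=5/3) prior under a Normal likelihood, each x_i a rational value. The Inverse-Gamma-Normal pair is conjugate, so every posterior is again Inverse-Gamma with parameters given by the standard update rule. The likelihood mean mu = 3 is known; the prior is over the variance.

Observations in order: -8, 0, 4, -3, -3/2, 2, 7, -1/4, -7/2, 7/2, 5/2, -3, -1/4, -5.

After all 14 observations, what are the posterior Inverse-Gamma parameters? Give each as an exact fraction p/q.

alpha=25/3, beta=8915/48

obs 1: x=-8 → posterior Inverse-Gamma(11/6, 373/6)
obs 2: x=0 → posterior Inverse-Gamma(7/3, 200/3)
obs 3: x=4 → posterior Inverse-Gamma(17/6, 403/6)
obs 4: x=-3 → posterior Inverse-Gamma(10/3, 511/6)
obs 5: x=-3/2 → posterior Inverse-Gamma(23/6, 2287/24)
obs 6: x=2 → posterior Inverse-Gamma(13/3, 2299/24)
obs 7: x=7 → posterior Inverse-Gamma(29/6, 2491/24)
obs 8: x=-1/4 → posterior Inverse-Gamma(16/3, 10471/96)
obs 9: x=-7/2 → posterior Inverse-Gamma(35/6, 12499/96)
obs 10: x=7/2 → posterior Inverse-Gamma(19/3, 12511/96)
obs 11: x=5/2 → posterior Inverse-Gamma(41/6, 12523/96)
obs 12: x=-3 → posterior Inverse-Gamma(22/3, 14251/96)
obs 13: x=-1/4 → posterior Inverse-Gamma(47/6, 7379/48)
obs 14: x=-5 → posterior Inverse-Gamma(25/3, 8915/48)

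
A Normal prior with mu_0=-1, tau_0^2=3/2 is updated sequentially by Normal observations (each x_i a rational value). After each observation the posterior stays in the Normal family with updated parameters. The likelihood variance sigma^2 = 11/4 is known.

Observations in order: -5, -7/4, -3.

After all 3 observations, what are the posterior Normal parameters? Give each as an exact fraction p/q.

obs 1: x=-5 → posterior Normal(-41/17, 33/34)
obs 2: x=-7/4 → posterior Normal(-103/46, 33/46)
obs 3: x=-3 → posterior Normal(-139/58, 33/58)

mu_0=-139/58, tau_0^2=33/58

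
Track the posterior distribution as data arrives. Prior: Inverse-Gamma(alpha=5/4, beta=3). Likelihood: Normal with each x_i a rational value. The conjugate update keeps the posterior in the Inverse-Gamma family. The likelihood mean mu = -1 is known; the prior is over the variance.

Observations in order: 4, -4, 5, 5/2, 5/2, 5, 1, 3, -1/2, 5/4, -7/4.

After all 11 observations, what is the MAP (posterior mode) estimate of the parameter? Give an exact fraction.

obs 1: x=4 → posterior Inverse-Gamma(7/4, 31/2)
obs 2: x=-4 → posterior Inverse-Gamma(9/4, 20)
obs 3: x=5 → posterior Inverse-Gamma(11/4, 38)
obs 4: x=5/2 → posterior Inverse-Gamma(13/4, 353/8)
obs 5: x=5/2 → posterior Inverse-Gamma(15/4, 201/4)
obs 6: x=5 → posterior Inverse-Gamma(17/4, 273/4)
obs 7: x=1 → posterior Inverse-Gamma(19/4, 281/4)
obs 8: x=3 → posterior Inverse-Gamma(21/4, 313/4)
obs 9: x=-1/2 → posterior Inverse-Gamma(23/4, 627/8)
obs 10: x=5/4 → posterior Inverse-Gamma(25/4, 2589/32)
obs 11: x=-7/4 → posterior Inverse-Gamma(27/4, 1299/16)

1299/124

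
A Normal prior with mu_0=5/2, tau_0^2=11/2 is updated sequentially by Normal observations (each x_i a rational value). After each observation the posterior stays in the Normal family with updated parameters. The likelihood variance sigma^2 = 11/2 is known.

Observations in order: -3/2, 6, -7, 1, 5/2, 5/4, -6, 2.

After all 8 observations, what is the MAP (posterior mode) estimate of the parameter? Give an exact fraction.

1/12

obs 1: x=-3/2 → posterior Normal(1/2, 11/4)
obs 2: x=6 → posterior Normal(7/3, 11/6)
obs 3: x=-7 → posterior Normal(0, 11/8)
obs 4: x=1 → posterior Normal(1/5, 11/10)
obs 5: x=5/2 → posterior Normal(7/12, 11/12)
obs 6: x=5/4 → posterior Normal(19/28, 11/14)
obs 7: x=-6 → posterior Normal(-5/32, 11/16)
obs 8: x=2 → posterior Normal(1/12, 11/18)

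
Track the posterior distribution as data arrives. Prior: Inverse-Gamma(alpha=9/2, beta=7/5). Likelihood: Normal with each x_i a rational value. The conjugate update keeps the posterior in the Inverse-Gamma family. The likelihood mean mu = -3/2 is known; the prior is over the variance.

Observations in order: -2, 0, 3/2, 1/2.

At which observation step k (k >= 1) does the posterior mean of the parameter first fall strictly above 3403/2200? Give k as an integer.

obs 1: x=-2 → posterior Inverse-Gamma(5, 61/40)
obs 2: x=0 → posterior Inverse-Gamma(11/2, 53/20)
obs 3: x=3/2 → posterior Inverse-Gamma(6, 143/20)
obs 4: x=1/2 → posterior Inverse-Gamma(13/2, 183/20)

k = 4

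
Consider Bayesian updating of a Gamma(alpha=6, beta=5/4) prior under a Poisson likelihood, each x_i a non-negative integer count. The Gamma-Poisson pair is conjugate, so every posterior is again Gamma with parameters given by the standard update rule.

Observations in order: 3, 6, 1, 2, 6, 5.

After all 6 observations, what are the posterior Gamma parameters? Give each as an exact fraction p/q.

obs 1: x=3 → posterior Gamma(9, 9/4)
obs 2: x=6 → posterior Gamma(15, 13/4)
obs 3: x=1 → posterior Gamma(16, 17/4)
obs 4: x=2 → posterior Gamma(18, 21/4)
obs 5: x=6 → posterior Gamma(24, 25/4)
obs 6: x=5 → posterior Gamma(29, 29/4)

alpha=29, beta=29/4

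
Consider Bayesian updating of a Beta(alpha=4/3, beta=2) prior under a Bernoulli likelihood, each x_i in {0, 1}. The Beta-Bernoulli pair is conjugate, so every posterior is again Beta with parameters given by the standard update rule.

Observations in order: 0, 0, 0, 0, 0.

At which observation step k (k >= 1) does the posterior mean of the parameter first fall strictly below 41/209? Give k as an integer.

obs 1: x=0 → posterior Beta(4/3, 3)
obs 2: x=0 → posterior Beta(4/3, 4)
obs 3: x=0 → posterior Beta(4/3, 5)
obs 4: x=0 → posterior Beta(4/3, 6)
obs 5: x=0 → posterior Beta(4/3, 7)

k = 4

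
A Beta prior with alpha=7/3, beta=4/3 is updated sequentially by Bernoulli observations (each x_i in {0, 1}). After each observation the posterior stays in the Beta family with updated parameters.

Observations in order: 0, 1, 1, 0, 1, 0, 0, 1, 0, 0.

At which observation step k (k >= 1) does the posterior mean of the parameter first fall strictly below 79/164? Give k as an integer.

obs 1: x=0 → posterior Beta(7/3, 7/3)
obs 2: x=1 → posterior Beta(10/3, 7/3)
obs 3: x=1 → posterior Beta(13/3, 7/3)
obs 4: x=0 → posterior Beta(13/3, 10/3)
obs 5: x=1 → posterior Beta(16/3, 10/3)
obs 6: x=0 → posterior Beta(16/3, 13/3)
obs 7: x=0 → posterior Beta(16/3, 16/3)
obs 8: x=1 → posterior Beta(19/3, 16/3)
obs 9: x=0 → posterior Beta(19/3, 19/3)
obs 10: x=0 → posterior Beta(19/3, 22/3)

k = 10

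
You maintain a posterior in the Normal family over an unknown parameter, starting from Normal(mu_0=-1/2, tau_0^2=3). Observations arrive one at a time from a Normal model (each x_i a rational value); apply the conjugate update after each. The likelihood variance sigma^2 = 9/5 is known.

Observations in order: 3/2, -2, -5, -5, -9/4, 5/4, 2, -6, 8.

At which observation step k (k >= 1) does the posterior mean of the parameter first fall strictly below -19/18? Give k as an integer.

k = 3

obs 1: x=3/2 → posterior Normal(3/4, 9/8)
obs 2: x=-2 → posterior Normal(-4/13, 9/13)
obs 3: x=-5 → posterior Normal(-29/18, 1/2)
obs 4: x=-5 → posterior Normal(-54/23, 9/23)
obs 5: x=-9/4 → posterior Normal(-261/112, 9/28)
obs 6: x=5/4 → posterior Normal(-59/33, 3/11)
obs 7: x=2 → posterior Normal(-49/38, 9/38)
obs 8: x=-6 → posterior Normal(-79/43, 9/43)
obs 9: x=8 → posterior Normal(-13/16, 3/16)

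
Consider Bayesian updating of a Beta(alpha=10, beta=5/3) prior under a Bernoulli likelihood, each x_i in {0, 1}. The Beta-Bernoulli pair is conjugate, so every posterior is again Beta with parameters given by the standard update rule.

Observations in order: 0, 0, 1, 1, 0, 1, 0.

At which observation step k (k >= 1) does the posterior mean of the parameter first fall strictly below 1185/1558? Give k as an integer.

k = 2

obs 1: x=0 → posterior Beta(10, 8/3)
obs 2: x=0 → posterior Beta(10, 11/3)
obs 3: x=1 → posterior Beta(11, 11/3)
obs 4: x=1 → posterior Beta(12, 11/3)
obs 5: x=0 → posterior Beta(12, 14/3)
obs 6: x=1 → posterior Beta(13, 14/3)
obs 7: x=0 → posterior Beta(13, 17/3)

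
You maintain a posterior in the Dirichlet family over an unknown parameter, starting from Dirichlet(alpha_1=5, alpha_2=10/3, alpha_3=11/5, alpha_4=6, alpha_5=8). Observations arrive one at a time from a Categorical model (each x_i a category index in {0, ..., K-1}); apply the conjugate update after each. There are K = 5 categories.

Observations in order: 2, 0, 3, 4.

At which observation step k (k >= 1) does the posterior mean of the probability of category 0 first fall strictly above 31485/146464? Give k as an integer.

obs 1: x=2 → posterior Dirichlet(5, 10/3, 16/5, 6, 8)
obs 2: x=0 → posterior Dirichlet(6, 10/3, 16/5, 6, 8)
obs 3: x=3 → posterior Dirichlet(6, 10/3, 16/5, 7, 8)
obs 4: x=4 → posterior Dirichlet(6, 10/3, 16/5, 7, 9)

k = 2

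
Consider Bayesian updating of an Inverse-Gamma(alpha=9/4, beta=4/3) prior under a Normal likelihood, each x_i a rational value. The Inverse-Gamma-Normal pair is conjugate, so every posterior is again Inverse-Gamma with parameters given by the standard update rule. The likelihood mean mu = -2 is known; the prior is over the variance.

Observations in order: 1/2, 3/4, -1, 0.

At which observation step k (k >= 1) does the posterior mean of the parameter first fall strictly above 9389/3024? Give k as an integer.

obs 1: x=1/2 → posterior Inverse-Gamma(11/4, 107/24)
obs 2: x=3/4 → posterior Inverse-Gamma(13/4, 791/96)
obs 3: x=-1 → posterior Inverse-Gamma(15/4, 839/96)
obs 4: x=0 → posterior Inverse-Gamma(17/4, 1031/96)

k = 2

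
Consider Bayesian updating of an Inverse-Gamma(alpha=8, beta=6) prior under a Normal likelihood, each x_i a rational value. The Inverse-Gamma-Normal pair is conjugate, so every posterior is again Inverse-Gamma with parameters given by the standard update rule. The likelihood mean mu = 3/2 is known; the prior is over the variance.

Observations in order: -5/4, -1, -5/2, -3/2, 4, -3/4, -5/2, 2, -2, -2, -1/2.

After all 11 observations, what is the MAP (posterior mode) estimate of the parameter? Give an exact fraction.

855/232

obs 1: x=-5/4 → posterior Inverse-Gamma(17/2, 313/32)
obs 2: x=-1 → posterior Inverse-Gamma(9, 413/32)
obs 3: x=-5/2 → posterior Inverse-Gamma(19/2, 669/32)
obs 4: x=-3/2 → posterior Inverse-Gamma(10, 813/32)
obs 5: x=4 → posterior Inverse-Gamma(21/2, 913/32)
obs 6: x=-3/4 → posterior Inverse-Gamma(11, 497/16)
obs 7: x=-5/2 → posterior Inverse-Gamma(23/2, 625/16)
obs 8: x=2 → posterior Inverse-Gamma(12, 627/16)
obs 9: x=-2 → posterior Inverse-Gamma(25/2, 725/16)
obs 10: x=-2 → posterior Inverse-Gamma(13, 823/16)
obs 11: x=-1/2 → posterior Inverse-Gamma(27/2, 855/16)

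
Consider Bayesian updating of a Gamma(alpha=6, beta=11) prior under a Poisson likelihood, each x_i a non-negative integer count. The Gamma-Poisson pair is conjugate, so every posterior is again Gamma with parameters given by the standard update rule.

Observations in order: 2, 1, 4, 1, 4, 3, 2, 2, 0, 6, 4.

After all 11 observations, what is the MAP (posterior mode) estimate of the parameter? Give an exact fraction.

17/11

obs 1: x=2 → posterior Gamma(8, 12)
obs 2: x=1 → posterior Gamma(9, 13)
obs 3: x=4 → posterior Gamma(13, 14)
obs 4: x=1 → posterior Gamma(14, 15)
obs 5: x=4 → posterior Gamma(18, 16)
obs 6: x=3 → posterior Gamma(21, 17)
obs 7: x=2 → posterior Gamma(23, 18)
obs 8: x=2 → posterior Gamma(25, 19)
obs 9: x=0 → posterior Gamma(25, 20)
obs 10: x=6 → posterior Gamma(31, 21)
obs 11: x=4 → posterior Gamma(35, 22)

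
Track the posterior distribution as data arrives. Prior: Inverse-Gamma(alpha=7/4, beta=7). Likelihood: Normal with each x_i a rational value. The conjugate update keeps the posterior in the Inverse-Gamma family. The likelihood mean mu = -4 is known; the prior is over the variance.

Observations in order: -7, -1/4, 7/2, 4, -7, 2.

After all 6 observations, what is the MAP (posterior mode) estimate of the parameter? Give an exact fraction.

3237/184

obs 1: x=-7 → posterior Inverse-Gamma(9/4, 23/2)
obs 2: x=-1/4 → posterior Inverse-Gamma(11/4, 593/32)
obs 3: x=7/2 → posterior Inverse-Gamma(13/4, 1493/32)
obs 4: x=4 → posterior Inverse-Gamma(15/4, 2517/32)
obs 5: x=-7 → posterior Inverse-Gamma(17/4, 2661/32)
obs 6: x=2 → posterior Inverse-Gamma(19/4, 3237/32)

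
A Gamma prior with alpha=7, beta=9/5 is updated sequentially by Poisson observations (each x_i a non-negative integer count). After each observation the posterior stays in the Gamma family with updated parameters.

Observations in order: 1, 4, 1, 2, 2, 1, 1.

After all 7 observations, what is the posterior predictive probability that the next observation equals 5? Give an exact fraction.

obs 1: x=1 → posterior Gamma(8, 14/5)
obs 2: x=4 → posterior Gamma(12, 19/5)
obs 3: x=1 → posterior Gamma(13, 24/5)
obs 4: x=2 → posterior Gamma(15, 29/5)
obs 5: x=2 → posterior Gamma(17, 34/5)
obs 6: x=1 → posterior Gamma(18, 39/5)
obs 7: x=1 → posterior Gamma(19, 44/5)

252536988406545258347620907509350400000/5243338316756303634461458718861951455543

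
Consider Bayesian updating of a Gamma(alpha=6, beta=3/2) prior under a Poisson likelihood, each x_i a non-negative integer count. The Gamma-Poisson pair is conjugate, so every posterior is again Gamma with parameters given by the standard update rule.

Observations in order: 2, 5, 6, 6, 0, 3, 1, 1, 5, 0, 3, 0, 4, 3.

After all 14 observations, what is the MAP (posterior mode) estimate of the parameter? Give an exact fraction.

obs 1: x=2 → posterior Gamma(8, 5/2)
obs 2: x=5 → posterior Gamma(13, 7/2)
obs 3: x=6 → posterior Gamma(19, 9/2)
obs 4: x=6 → posterior Gamma(25, 11/2)
obs 5: x=0 → posterior Gamma(25, 13/2)
obs 6: x=3 → posterior Gamma(28, 15/2)
obs 7: x=1 → posterior Gamma(29, 17/2)
obs 8: x=1 → posterior Gamma(30, 19/2)
obs 9: x=5 → posterior Gamma(35, 21/2)
obs 10: x=0 → posterior Gamma(35, 23/2)
obs 11: x=3 → posterior Gamma(38, 25/2)
obs 12: x=0 → posterior Gamma(38, 27/2)
obs 13: x=4 → posterior Gamma(42, 29/2)
obs 14: x=3 → posterior Gamma(45, 31/2)

88/31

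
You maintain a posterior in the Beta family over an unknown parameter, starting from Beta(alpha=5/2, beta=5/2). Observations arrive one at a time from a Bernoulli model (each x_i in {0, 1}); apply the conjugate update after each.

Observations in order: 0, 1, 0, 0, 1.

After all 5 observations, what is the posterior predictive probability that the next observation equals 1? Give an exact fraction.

9/20

obs 1: x=0 → posterior Beta(5/2, 7/2)
obs 2: x=1 → posterior Beta(7/2, 7/2)
obs 3: x=0 → posterior Beta(7/2, 9/2)
obs 4: x=0 → posterior Beta(7/2, 11/2)
obs 5: x=1 → posterior Beta(9/2, 11/2)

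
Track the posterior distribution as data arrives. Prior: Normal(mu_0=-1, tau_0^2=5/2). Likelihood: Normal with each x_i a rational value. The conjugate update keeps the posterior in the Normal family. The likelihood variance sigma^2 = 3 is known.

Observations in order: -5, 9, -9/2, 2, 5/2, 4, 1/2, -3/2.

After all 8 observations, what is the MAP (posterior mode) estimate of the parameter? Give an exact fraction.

obs 1: x=-5 → posterior Normal(-31/11, 15/11)
obs 2: x=9 → posterior Normal(7/8, 15/16)
obs 3: x=-9/2 → posterior Normal(-17/42, 5/7)
obs 4: x=2 → posterior Normal(3/52, 15/26)
obs 5: x=5/2 → posterior Normal(14/31, 15/31)
obs 6: x=4 → posterior Normal(17/18, 5/12)
obs 7: x=1/2 → posterior Normal(73/82, 15/41)
obs 8: x=-3/2 → posterior Normal(29/46, 15/46)

29/46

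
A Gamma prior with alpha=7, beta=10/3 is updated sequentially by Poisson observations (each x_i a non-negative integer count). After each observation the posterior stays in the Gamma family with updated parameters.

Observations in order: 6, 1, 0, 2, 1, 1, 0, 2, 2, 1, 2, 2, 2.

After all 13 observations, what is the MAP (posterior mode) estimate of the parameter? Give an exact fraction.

obs 1: x=6 → posterior Gamma(13, 13/3)
obs 2: x=1 → posterior Gamma(14, 16/3)
obs 3: x=0 → posterior Gamma(14, 19/3)
obs 4: x=2 → posterior Gamma(16, 22/3)
obs 5: x=1 → posterior Gamma(17, 25/3)
obs 6: x=1 → posterior Gamma(18, 28/3)
obs 7: x=0 → posterior Gamma(18, 31/3)
obs 8: x=2 → posterior Gamma(20, 34/3)
obs 9: x=2 → posterior Gamma(22, 37/3)
obs 10: x=1 → posterior Gamma(23, 40/3)
obs 11: x=2 → posterior Gamma(25, 43/3)
obs 12: x=2 → posterior Gamma(27, 46/3)
obs 13: x=2 → posterior Gamma(29, 49/3)

12/7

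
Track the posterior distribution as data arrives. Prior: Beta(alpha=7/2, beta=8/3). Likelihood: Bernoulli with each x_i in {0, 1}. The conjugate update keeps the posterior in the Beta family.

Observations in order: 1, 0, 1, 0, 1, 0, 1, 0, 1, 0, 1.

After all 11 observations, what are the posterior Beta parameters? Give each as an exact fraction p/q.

alpha=19/2, beta=23/3

obs 1: x=1 → posterior Beta(9/2, 8/3)
obs 2: x=0 → posterior Beta(9/2, 11/3)
obs 3: x=1 → posterior Beta(11/2, 11/3)
obs 4: x=0 → posterior Beta(11/2, 14/3)
obs 5: x=1 → posterior Beta(13/2, 14/3)
obs 6: x=0 → posterior Beta(13/2, 17/3)
obs 7: x=1 → posterior Beta(15/2, 17/3)
obs 8: x=0 → posterior Beta(15/2, 20/3)
obs 9: x=1 → posterior Beta(17/2, 20/3)
obs 10: x=0 → posterior Beta(17/2, 23/3)
obs 11: x=1 → posterior Beta(19/2, 23/3)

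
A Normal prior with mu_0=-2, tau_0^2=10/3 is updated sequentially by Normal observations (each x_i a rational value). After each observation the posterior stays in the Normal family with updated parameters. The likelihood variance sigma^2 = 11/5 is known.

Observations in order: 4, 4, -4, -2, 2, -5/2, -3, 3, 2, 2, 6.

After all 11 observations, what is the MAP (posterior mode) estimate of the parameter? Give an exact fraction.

509/583

obs 1: x=4 → posterior Normal(134/83, 110/83)
obs 2: x=4 → posterior Normal(334/133, 110/133)
obs 3: x=-4 → posterior Normal(134/183, 110/183)
obs 4: x=-2 → posterior Normal(34/233, 110/233)
obs 5: x=2 → posterior Normal(134/283, 110/283)
obs 6: x=-5/2 → posterior Normal(1/37, 110/333)
obs 7: x=-3 → posterior Normal(-141/383, 110/383)
obs 8: x=3 → posterior Normal(9/433, 110/433)
obs 9: x=2 → posterior Normal(109/483, 110/483)
obs 10: x=2 → posterior Normal(209/533, 110/533)
obs 11: x=6 → posterior Normal(509/583, 10/53)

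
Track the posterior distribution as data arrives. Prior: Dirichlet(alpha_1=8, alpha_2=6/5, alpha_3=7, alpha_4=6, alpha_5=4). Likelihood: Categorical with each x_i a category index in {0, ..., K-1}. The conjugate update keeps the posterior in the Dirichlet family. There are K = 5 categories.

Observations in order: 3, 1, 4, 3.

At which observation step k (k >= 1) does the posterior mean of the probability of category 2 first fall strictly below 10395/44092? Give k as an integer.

obs 1: x=3 → posterior Dirichlet(8, 6/5, 7, 7, 4)
obs 2: x=1 → posterior Dirichlet(8, 11/5, 7, 7, 4)
obs 3: x=4 → posterior Dirichlet(8, 11/5, 7, 7, 5)
obs 4: x=3 → posterior Dirichlet(8, 11/5, 7, 8, 5)

k = 4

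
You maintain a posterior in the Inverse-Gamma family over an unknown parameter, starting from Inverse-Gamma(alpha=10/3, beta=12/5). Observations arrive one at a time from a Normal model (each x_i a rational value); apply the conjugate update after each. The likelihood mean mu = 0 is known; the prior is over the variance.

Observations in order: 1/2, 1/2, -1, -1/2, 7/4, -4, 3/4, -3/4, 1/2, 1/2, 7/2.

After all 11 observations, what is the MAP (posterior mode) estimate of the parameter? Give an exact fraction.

9477/4720

obs 1: x=1/2 → posterior Inverse-Gamma(23/6, 101/40)
obs 2: x=1/2 → posterior Inverse-Gamma(13/3, 53/20)
obs 3: x=-1 → posterior Inverse-Gamma(29/6, 63/20)
obs 4: x=-1/2 → posterior Inverse-Gamma(16/3, 131/40)
obs 5: x=7/4 → posterior Inverse-Gamma(35/6, 769/160)
obs 6: x=-4 → posterior Inverse-Gamma(19/3, 2049/160)
obs 7: x=3/4 → posterior Inverse-Gamma(41/6, 1047/80)
obs 8: x=-3/4 → posterior Inverse-Gamma(22/3, 2139/160)
obs 9: x=1/2 → posterior Inverse-Gamma(47/6, 2159/160)
obs 10: x=1/2 → posterior Inverse-Gamma(25/3, 2179/160)
obs 11: x=7/2 → posterior Inverse-Gamma(53/6, 3159/160)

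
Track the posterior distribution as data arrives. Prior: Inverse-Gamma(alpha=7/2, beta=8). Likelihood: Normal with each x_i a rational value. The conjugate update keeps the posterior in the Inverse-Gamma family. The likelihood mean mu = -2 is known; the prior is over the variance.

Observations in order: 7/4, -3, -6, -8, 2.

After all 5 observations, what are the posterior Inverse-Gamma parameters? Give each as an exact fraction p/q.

obs 1: x=7/4 → posterior Inverse-Gamma(4, 481/32)
obs 2: x=-3 → posterior Inverse-Gamma(9/2, 497/32)
obs 3: x=-6 → posterior Inverse-Gamma(5, 753/32)
obs 4: x=-8 → posterior Inverse-Gamma(11/2, 1329/32)
obs 5: x=2 → posterior Inverse-Gamma(6, 1585/32)

alpha=6, beta=1585/32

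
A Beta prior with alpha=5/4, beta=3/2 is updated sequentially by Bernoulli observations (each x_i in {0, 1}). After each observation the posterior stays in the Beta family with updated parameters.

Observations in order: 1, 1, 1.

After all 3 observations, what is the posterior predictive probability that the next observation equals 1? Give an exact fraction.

obs 1: x=1 → posterior Beta(9/4, 3/2)
obs 2: x=1 → posterior Beta(13/4, 3/2)
obs 3: x=1 → posterior Beta(17/4, 3/2)

17/23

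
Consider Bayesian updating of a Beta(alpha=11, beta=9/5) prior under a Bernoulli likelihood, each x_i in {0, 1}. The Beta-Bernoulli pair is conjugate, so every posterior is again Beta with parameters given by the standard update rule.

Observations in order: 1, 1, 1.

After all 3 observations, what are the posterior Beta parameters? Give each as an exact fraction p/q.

alpha=14, beta=9/5

obs 1: x=1 → posterior Beta(12, 9/5)
obs 2: x=1 → posterior Beta(13, 9/5)
obs 3: x=1 → posterior Beta(14, 9/5)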